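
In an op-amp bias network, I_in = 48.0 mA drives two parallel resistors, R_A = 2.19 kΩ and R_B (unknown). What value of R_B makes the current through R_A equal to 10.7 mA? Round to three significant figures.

Two-branch current divider: I_A = I_in · R_B/(R_A + R_B).
With f = 0.2229, R_B = R_A · f/(1−f) = 2.19 × 0.2869 = 0.6282 kΩ.

R_B ≈ 0.628 kΩ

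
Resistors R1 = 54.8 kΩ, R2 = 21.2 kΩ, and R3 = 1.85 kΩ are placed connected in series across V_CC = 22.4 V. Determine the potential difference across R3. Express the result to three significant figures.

Total series resistance ΣR = 54.8 + 21.2 + 1.85 = 77.85 kΩ.
By the voltage-divider rule, V = 22.4 × 1.850/77.85 = 0.5323 V.

V ≈ 0.532 V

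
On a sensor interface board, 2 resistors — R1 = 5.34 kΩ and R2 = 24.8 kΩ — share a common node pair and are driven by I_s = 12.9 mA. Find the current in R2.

I ≈ 2.29 mA

With just two branches, the current splits inversely with resistance.
I(R2) = 12.9 × 5.34/(5.34 + 24.8) = 12.9 × 0.1772 = 2.286 mA.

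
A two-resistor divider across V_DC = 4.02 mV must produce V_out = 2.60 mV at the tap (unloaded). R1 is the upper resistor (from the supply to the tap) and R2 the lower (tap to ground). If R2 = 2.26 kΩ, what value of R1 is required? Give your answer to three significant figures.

R1 ≈ 1.23 kΩ

The divider ratio is R2/(R1+R2) = 2.60/4.02 = 0.6468.
So R1 = R2 · (V_DC/V_out − 1) = 2.26 × (4.02/2.60 − 1) = 2.26 × 0.5462 = 1.234 kΩ.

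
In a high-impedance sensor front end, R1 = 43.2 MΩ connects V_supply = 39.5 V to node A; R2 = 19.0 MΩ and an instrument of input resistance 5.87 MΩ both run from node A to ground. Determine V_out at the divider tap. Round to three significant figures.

R2 ‖ R_L = (19.0 × 5.87)/(19.0 + 5.87) = 4.485 MΩ.
Now apply the divider: V_out = 39.5 × 0.09405 = 3.715 V.
(Unloaded it would be 12.1 V; the load pulls it down.)

V_out ≈ 3.71 V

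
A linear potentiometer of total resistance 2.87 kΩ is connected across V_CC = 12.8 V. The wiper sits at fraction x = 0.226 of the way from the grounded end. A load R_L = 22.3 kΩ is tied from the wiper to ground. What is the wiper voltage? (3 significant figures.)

V_out ≈ 2.83 V

The pot divides into 2.221 kΩ above the wiper and 0.6486 kΩ below.
(x·R_p) ‖ R_L = 0.6303 kΩ.
Loaded-divider output: V_out = 12.8 × 0.2210 = 2.829 V.
(Unloaded: V_out = x·V_CC = 2.89 V.)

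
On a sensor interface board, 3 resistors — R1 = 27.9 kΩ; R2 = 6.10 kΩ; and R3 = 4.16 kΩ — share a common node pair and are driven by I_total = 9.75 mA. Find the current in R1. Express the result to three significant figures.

ΣG = 1/27.9 + 1/6.10 + 1/4.16 = 0.4402.
By the current-divider rule, I = I_total · G_k/ΣG = 9.75 × 0.08143 = 0.7939 mA.

I ≈ 0.794 mA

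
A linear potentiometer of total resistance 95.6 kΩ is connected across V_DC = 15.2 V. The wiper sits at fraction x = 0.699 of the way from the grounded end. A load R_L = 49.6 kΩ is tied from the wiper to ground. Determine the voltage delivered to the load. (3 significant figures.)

The pot divides into 28.78 kΩ above the wiper and 66.82 kΩ below.
(x·R_p) ‖ R_L = 28.47 kΩ.
Loaded-divider output: V_out = 15.2 × 0.4973 = 7.559 V.

V_out ≈ 7.56 V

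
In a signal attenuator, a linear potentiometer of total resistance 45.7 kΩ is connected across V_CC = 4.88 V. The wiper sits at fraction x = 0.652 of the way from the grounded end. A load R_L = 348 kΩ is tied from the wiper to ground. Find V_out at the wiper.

The pot divides into 15.90 kΩ above the wiper and 29.80 kΩ below.
Lower segment in parallel with the load: 29.80 ‖ 348 = 27.45 kΩ.
Loaded-divider output: V_out = 4.88 × 0.6331 = 3.090 V.
(Unloaded: V_out = x·V_CC = 3.18 V.)

V_out ≈ 3.09 V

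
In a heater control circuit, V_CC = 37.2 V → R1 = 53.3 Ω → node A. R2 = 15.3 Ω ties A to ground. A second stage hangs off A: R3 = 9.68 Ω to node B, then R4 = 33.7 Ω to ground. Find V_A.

Looking into the second stage from A: R3 + R4 = 43.38 Ω appears in parallel with R2.
R2 ‖ (R3+R4) = 11.31 Ω.
V_A = 37.2 × 11.31/(53.3 + 11.31) = 6.512 V.

V_A ≈ 6.51 V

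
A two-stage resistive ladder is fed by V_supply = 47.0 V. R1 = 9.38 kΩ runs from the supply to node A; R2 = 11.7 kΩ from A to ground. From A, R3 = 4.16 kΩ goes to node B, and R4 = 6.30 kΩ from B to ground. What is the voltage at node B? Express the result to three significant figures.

V_B ≈ 10.5 V

Node A sees R2 in parallel with the series input of stage 2, R3 + R4 = 10.46 kΩ.
R2 ‖ (R3+R4) = 5.523 kΩ.
V_A = 47.0 × 5.523/(9.38 + 5.523) = 17.42 V.
V_B = V_A × 0.6023 = 10.49 V.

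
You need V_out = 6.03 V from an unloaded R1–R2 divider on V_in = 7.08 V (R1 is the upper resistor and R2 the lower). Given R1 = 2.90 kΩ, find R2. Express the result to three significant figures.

R2 ≈ 16.7 kΩ

Required fraction k = V_out/V_in = 0.8517.
R2 = R1 · 0.8517/(1 − 0.8517) = 16.65 kΩ.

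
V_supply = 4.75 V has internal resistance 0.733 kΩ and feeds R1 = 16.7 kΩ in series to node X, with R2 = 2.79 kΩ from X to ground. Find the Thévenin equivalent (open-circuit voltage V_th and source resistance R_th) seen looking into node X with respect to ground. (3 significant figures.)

V_th ≈ 0.655 V, R_th ≈ 2.41 kΩ

R1' = 0.733 + 16.7 = 17.43 kΩ (source resistance + R1).
V_th is the unloaded tap voltage: V_supply · R2/(R1'+R2) = 4.75 × 0.1380 = 0.6553 V.
Looking into X with the source shorted: R_th = R1'·R2/(R1'+R2) = 17.43 × 2.79/20.22 = 2.405 kΩ.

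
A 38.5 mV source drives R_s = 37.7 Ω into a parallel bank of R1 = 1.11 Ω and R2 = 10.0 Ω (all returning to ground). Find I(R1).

Equivalent of the parallel group: R_p = 0.9991 Ω.
V_A by voltage divider: V_A = 38.5 × 0.9991/(37.7 + 0.9991) = 0.9940 mV.
Branch current I = V_A/R1 = 0.9940/1.11 = 0.8955 mA.

I ≈ 0.895 mA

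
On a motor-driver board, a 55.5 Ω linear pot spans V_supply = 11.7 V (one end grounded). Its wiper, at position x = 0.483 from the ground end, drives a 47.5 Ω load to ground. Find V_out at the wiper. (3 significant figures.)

V_out ≈ 4.37 V

Lower segment x·R_p = 26.81 Ω; upper segment (1−x)·R_p = 28.69 Ω.
Lower segment in parallel with the load: 26.81 ‖ 47.5 = 17.14 Ω.
V_out = 11.7 × 17.14/(28.69 + 17.14) = 4.375 V.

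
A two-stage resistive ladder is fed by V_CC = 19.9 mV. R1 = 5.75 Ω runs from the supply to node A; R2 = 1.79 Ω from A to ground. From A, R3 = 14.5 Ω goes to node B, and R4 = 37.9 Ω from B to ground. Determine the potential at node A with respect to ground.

Looking into the second stage from A: R3 + R4 = 52.40 Ω appears in parallel with R2.
R2 ‖ (R3+R4) = 1.731 Ω.
So V_A = 19.9 × 0.2314 = 4.604 mV.

V_A ≈ 4.60 mV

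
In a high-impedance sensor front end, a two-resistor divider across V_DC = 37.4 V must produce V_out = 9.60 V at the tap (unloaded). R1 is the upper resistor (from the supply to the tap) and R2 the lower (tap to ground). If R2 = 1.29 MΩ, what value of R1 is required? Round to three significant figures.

The divider ratio is R2/(R1+R2) = 9.60/37.4 = 0.2567.
Rearranging, R1 = R2·(1−k)/k = 1.29 × 2.896 = 3.736 MΩ.

R1 ≈ 3.74 MΩ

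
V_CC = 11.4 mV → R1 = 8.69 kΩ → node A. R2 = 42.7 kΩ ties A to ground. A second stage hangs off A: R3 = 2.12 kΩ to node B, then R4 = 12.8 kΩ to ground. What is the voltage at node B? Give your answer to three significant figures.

Node A sees R2 in parallel with the series input of stage 2, R3 + R4 = 14.92 kΩ.
R2 ‖ (R3+R4) = 11.06 kΩ.
First divider: V_A = V_CC · 11.06/(8.69 + 11.06) = 6.383 mV.
Then the unloaded second divider: V_B = V_A × R4/(R3+R4) = 6.383 × 0.8579 = 5.476 mV.

V_B ≈ 5.48 mV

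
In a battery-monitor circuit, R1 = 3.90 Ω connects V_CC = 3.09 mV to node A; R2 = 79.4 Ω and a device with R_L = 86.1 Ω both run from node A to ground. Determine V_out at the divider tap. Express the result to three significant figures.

The load sits in parallel with R2, giving an effective lower resistance R2' = R2·R_L/(R2+R_L) = 41.31 Ω.
Voltage divider with the loaded lower leg: V_out = 3.09 × 41.31/(3.90 + 41.31) = 3.09 × 0.9137 = 2.823 mV.

V_out ≈ 2.82 mV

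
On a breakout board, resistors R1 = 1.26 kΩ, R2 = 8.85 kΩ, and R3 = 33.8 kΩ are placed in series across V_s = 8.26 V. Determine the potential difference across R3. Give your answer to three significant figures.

Series total: ΣR = 1.26 + 8.85 + 33.8 = 43.91 kΩ.
V = V_s · R/ΣR = 8.26 × 0.7698 = 6.358 V.

V ≈ 6.36 V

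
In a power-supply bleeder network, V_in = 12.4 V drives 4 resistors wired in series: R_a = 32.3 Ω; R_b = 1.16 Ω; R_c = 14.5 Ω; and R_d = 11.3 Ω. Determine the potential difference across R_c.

V ≈ 3.03 V

ΣR = 32.3 + 1.16 + 14.5 + 11.3 = 59.26 Ω.
V = V_in · R/ΣR = 12.4 × 0.2447 = 3.034 V.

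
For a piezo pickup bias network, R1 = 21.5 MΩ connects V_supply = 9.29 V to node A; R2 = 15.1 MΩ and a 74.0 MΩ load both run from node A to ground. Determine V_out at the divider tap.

The load sits in parallel with R2, giving an effective lower resistance R2' = R2·R_L/(R2+R_L) = 12.54 MΩ.
Then V_out = V_supply · R2'/(R1 + R2') = 9.29 × 12.54/34.04 = 3.423 V.

V_out ≈ 3.42 V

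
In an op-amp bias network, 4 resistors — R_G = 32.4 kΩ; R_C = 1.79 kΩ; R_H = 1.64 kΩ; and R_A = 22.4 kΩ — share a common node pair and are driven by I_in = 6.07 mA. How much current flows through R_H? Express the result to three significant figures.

Conductances: ΣG = 1/32.4 + 1/1.79 + 1/1.64 + 1/22.4 = 1.244 (1/kΩ).
By the current-divider rule, I = I_in · G_k/ΣG = 6.07 × 0.4902 = 2.975 mA.

I ≈ 2.98 mA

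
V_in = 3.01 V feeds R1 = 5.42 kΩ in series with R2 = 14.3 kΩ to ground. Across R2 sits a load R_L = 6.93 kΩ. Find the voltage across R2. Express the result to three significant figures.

First combine the lower leg with the load: R2 ‖ R_L = 4.668 kΩ.
Voltage divider with the loaded lower leg: V_out = 3.01 × 4.668/(5.42 + 4.668) = 3.01 × 0.4627 = 1.393 V.

V_out ≈ 1.39 V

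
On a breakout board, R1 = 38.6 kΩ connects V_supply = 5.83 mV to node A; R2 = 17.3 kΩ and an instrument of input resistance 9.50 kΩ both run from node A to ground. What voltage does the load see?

V_out ≈ 0.799 mV

R2 ‖ R_L = (17.3 × 9.50)/(17.3 + 9.50) = 6.132 kΩ.
Voltage divider with the loaded lower leg: V_out = 5.83 × 6.132/(38.6 + 6.132) = 5.83 × 0.1371 = 0.7992 mV.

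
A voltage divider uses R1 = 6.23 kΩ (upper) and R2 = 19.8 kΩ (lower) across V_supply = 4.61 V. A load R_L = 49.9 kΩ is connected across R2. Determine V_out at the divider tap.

The load sits in parallel with R2, giving an effective lower resistance R2' = R2·R_L/(R2+R_L) = 14.18 kΩ.
Then V_out = V_supply · R2'/(R1 + R2') = 4.61 × 14.18/20.41 = 3.203 V.
(Unloaded it would be 3.51 V; the load pulls it down.)

V_out ≈ 3.20 V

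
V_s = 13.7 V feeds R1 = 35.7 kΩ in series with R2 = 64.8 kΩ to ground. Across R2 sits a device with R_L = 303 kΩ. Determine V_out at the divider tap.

V_out ≈ 8.21 V

The load sits in parallel with R2, giving an effective lower resistance R2' = R2·R_L/(R2+R_L) = 53.38 kΩ.
Now apply the divider: V_out = 13.7 × 0.5993 = 8.210 V.
(Unloaded it would be 8.83 V; the load pulls it down.)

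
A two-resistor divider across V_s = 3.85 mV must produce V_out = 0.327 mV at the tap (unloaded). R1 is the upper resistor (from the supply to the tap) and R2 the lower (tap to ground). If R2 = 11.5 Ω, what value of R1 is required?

R1 ≈ 124 Ω

Required fraction k = V_out/V_s = 0.08494.
So R1 = R2 · (V_s/V_out − 1) = 11.5 × (3.85/0.327 − 1) = 11.5 × 10.77 = 123.9 Ω.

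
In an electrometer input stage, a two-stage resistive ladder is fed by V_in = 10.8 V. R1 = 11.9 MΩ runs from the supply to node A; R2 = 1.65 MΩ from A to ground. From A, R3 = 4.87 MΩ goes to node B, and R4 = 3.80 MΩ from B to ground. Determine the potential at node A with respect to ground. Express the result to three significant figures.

V_A ≈ 1.13 V

Node A sees R2 in parallel with the series input of stage 2, R3 + R4 = 8.670 MΩ.
R2 ‖ (R3+R4) = 1.386 MΩ.
So V_A = 10.8 × 0.1043 = 1.127 V.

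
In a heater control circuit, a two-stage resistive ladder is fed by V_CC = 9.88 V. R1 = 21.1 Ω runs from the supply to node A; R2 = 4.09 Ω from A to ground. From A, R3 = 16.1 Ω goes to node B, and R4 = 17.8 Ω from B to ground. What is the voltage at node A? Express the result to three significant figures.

V_A ≈ 1.46 V

Node A sees R2 in parallel with the series input of stage 2, R3 + R4 = 33.90 Ω.
Effective lower resistance at A: R2 ‖ 33.90 = 3.650 Ω.
V_A = 9.88 × 3.650/(21.1 + 3.650) = 1.457 V.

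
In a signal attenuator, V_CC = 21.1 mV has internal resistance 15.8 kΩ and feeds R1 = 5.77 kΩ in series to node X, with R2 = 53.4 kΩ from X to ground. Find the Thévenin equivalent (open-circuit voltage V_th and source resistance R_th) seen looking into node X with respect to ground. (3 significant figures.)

V_th ≈ 15.0 mV, R_th ≈ 15.4 kΩ

R1' = 15.8 + 5.77 = 21.57 kΩ (source resistance + R1).
With X open, the divider is unloaded: V_th = 21.1 × 53.4/74.97 = 15.03 mV.
Zeroing V_CC shorts the top of R1' to ground, so R_th = R1' ‖ R2 = 15.36 kΩ.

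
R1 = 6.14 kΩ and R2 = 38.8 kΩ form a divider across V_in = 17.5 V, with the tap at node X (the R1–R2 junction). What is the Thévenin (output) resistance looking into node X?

R_th ≈ 5.30 kΩ

Looking into X with the source shorted: R_th = R1·R2/(R1+R2) = 6.140 × 38.8/44.94 = 5.301 kΩ.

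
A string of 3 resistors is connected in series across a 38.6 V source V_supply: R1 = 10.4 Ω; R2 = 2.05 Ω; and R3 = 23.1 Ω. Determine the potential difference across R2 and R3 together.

V ≈ 27.3 V

Series total: ΣR = 10.4 + 2.05 + 23.1 = 35.55 Ω.
R_{R2..R3} = 2.05 + 23.1 = 25.15 Ω.
By the voltage-divider rule, V = 38.6 × 25.15/35.55 = 27.31 V.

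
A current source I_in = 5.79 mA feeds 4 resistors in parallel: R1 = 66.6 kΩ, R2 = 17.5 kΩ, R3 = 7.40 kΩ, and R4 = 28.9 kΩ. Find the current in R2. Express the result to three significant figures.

ΣG = 1/66.6 + 1/17.5 + 1/7.40 + 1/28.9 = 0.2419.
By the current-divider rule, I = I_in · G_k/ΣG = 5.79 × 0.2362 = 1.368 mA.

I ≈ 1.37 mA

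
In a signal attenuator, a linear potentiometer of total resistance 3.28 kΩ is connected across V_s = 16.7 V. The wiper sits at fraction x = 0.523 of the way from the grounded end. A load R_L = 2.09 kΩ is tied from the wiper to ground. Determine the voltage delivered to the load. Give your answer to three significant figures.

V_out ≈ 6.28 V

Lower segment x·R_p = 1.715 kΩ; upper segment (1−x)·R_p = 1.565 kΩ.
(x·R_p) ‖ R_L = 0.9421 kΩ.
Then V_out = V_s · 0.9421/(1.565 + 0.9421) = 6.277 V.
(Unloaded: V_out = x·V_s = 8.73 V.)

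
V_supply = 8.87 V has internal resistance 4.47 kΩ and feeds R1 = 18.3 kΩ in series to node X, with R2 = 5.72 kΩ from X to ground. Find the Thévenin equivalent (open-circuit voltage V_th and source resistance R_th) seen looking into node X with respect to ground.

V_th ≈ 1.78 V, R_th ≈ 4.57 kΩ

R1' = 4.47 + 18.3 = 22.77 kΩ (source resistance + R1).
V_th is the unloaded tap voltage: V_supply · R2/(R1'+R2) = 8.87 × 0.2008 = 1.781 V.
With V_supply suppressed (replaced by a short), R_th = R1' ‖ R2 = (22.77 × 5.72)/(22.77 + 5.72) = 4.572 kΩ.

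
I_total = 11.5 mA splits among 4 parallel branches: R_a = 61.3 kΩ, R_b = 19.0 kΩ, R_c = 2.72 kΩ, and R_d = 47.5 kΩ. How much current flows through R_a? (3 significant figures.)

ΣG = 1/61.3 + 1/19.0 + 1/2.72 + 1/47.5 = 0.4576.
Current divider: I(R_a) = I_total · G_k/ΣG = 11.5 × (0.01631/0.4576) = 11.5 × 0.03565 = 0.4099 mA.

I ≈ 0.410 mA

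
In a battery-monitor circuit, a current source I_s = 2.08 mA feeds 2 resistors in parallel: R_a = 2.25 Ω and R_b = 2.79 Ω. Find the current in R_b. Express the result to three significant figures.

I ≈ 0.929 mA

For two parallel branches, I_k = I_s · (other R)/(sum of R).
I(R_b) = 2.08 × 2.25/(2.25 + 2.79) = 2.08 × 0.4464 = 0.9286 mA.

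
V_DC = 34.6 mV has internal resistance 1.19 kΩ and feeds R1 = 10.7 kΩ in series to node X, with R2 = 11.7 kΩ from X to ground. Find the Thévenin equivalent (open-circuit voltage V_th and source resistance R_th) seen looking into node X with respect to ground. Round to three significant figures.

R1' = 1.19 + 10.7 = 11.89 kΩ (source resistance + R1).
Open-circuit (no load on X): V_th = V_DC · R2/(R1' + R2) = 34.6 × 11.7/(11.89 + 11.7) = 17.16 mV.
Looking into X with the source shorted: R_th = R1'·R2/(R1'+R2) = 11.89 × 11.7/23.59 = 5.897 kΩ.

V_th ≈ 17.2 mV, R_th ≈ 5.90 kΩ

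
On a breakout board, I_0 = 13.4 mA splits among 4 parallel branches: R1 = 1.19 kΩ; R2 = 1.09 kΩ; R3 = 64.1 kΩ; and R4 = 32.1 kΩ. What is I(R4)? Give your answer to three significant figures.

I ≈ 0.231 mA

Total conductance ΣG = 1/1.19 + 1/1.09 + 1/64.1 + 1/32.1 = 1.805 (units of 1/kΩ).
R4 takes the fraction G_k/ΣG = 0.03115/1.805 = 0.01726, so I = 13.4 × 0.01726 = 0.2313 mA.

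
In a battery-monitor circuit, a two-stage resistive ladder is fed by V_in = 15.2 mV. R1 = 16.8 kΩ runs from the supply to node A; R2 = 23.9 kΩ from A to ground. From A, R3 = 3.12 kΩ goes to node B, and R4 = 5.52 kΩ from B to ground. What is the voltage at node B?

Looking into the second stage from A: R3 + R4 = 8.640 kΩ appears in parallel with R2.
Effective lower resistance at A: R2 ‖ 8.640 = 6.346 kΩ.
First divider: V_A = V_in · 6.346/(16.8 + 6.346) = 4.167 mV.
Stage 2 is unloaded, so V_B = V_A · R4/(R3+R4) = 4.167 × 5.52/8.640 = 2.662 mV.

V_B ≈ 2.66 mV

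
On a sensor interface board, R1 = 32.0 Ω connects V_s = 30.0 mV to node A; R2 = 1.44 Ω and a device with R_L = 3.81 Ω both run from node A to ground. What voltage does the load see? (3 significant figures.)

V_out ≈ 0.949 mV

First combine the lower leg with the load: R2 ‖ R_L = 1.045 Ω.
Now apply the divider: V_out = 30.0 × 0.03162 = 0.9487 mV.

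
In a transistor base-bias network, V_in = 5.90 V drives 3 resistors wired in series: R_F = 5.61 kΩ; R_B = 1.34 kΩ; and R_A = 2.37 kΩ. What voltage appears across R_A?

Series total: ΣR = 5.61 + 1.34 + 2.37 = 9.320 kΩ.
By the voltage-divider rule, V = 5.90 × 2.370/9.320 = 1.500 V.

V ≈ 1.50 V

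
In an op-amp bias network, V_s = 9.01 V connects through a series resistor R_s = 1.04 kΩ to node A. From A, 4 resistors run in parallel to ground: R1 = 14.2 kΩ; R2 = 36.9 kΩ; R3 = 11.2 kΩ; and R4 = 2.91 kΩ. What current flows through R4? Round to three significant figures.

I ≈ 2.00 mA

Equivalent of the parallel group: R_p = 1.885 kΩ.
V_A = 9.01 × 1.885/2.925 = 5.807 V.
I(R4) = V_A / R4 = 5.807/2.91 = 1.995 mA.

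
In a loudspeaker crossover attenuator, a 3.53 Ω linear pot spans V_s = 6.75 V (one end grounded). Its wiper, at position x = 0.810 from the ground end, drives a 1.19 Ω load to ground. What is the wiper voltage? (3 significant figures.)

Lower segment x·R_p = 2.859 Ω; upper segment (1−x)·R_p = 0.6707 Ω.
Lower segment in parallel with the load: 2.859 ‖ 1.19 = 0.8403 Ω.
Loaded-divider output: V_out = 6.75 × 0.5561 = 3.754 V.

V_out ≈ 3.75 V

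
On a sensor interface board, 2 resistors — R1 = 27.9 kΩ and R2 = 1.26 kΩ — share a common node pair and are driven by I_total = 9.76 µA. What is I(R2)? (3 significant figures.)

I ≈ 9.34 µA

With just two branches, the current splits inversely with resistance.
I(R2) = 9.76 × 27.9/(27.9 + 1.26) = 9.76 × 0.9568 = 9.338 µA.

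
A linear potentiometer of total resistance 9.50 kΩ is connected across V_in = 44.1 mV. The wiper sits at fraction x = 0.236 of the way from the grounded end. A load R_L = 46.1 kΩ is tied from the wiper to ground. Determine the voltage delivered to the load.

Split the track: R_lower = x·R_p = 2.242 kΩ, R_upper = (1−x)·R_p = 7.258 kΩ.
(x·R_p) ‖ R_L = 2.138 kΩ.
Loaded-divider output: V_out = 44.1 × 0.2275 = 10.03 mV.

V_out ≈ 10.0 mV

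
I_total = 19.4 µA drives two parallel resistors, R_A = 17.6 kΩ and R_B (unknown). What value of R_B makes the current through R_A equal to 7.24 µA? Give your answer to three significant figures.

The fraction through R_A equals R_B/(R_A+R_B).
With f = 0.3732, R_B = R_A · f/(1−f) = 17.6 × 0.5954 = 10.48 kΩ.

R_B ≈ 10.5 kΩ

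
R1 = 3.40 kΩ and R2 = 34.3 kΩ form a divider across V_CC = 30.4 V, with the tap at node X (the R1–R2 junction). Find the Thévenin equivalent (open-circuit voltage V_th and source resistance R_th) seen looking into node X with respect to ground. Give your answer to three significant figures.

V_th is the unloaded tap voltage: V_CC · R2/(R1+R2) = 30.4 × 0.9098 = 27.66 V.
With V_CC suppressed (replaced by a short), R_th = R1 ‖ R2 = (3.400 × 34.3)/(3.400 + 34.3) = 3.093 kΩ.

V_th ≈ 27.7 V, R_th ≈ 3.09 kΩ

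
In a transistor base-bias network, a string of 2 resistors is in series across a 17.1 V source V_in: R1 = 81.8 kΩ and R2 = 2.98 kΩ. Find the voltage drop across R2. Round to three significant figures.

Series total: ΣR = 81.8 + 2.98 = 84.78 kΩ.
V = V_in · R/ΣR = 17.1 × 0.03515 = 0.6011 V.

V ≈ 0.601 V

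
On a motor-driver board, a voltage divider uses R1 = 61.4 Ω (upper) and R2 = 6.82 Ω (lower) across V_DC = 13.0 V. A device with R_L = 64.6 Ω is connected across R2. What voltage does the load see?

The load sits in parallel with R2, giving an effective lower resistance R2' = R2·R_L/(R2+R_L) = 6.169 Ω.
Now apply the divider: V_out = 13.0 × 0.09130 = 1.187 V.

V_out ≈ 1.19 V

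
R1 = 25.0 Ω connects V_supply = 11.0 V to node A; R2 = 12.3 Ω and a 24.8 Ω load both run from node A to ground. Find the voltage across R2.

R2 ‖ R_L = (12.3 × 24.8)/(12.3 + 24.8) = 8.222 Ω.
Voltage divider with the loaded lower leg: V_out = 11.0 × 8.222/(25.0 + 8.222) = 11.0 × 0.2475 = 2.722 V.

V_out ≈ 2.72 V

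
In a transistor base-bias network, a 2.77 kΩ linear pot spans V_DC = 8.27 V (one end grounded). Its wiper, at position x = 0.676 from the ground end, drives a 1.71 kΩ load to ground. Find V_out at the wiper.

Lower segment x·R_p = 1.873 kΩ; upper segment (1−x)·R_p = 0.8975 kΩ.
(x·R_p) ‖ R_L = 0.8938 kΩ.
V_out = 8.27 × 0.8938/(0.8975 + 0.8938) = 4.126 V.
(Unloaded: V_out = x·V_DC = 5.59 V.)

V_out ≈ 4.13 V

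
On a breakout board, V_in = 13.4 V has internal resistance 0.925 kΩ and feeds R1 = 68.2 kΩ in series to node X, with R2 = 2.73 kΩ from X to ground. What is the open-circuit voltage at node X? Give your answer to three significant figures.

V_th ≈ 0.509 V

R1' = 0.925 + 68.2 = 69.12 kΩ (source resistance + R1).
Open-circuit (no load on X): V_th = V_in · R2/(R1' + R2) = 13.4 × 2.73/(69.12 + 2.73) = 0.5091 V.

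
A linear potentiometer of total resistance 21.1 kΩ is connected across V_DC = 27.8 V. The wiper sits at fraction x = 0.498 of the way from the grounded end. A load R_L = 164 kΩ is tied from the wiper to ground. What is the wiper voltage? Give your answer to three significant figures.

V_out ≈ 13.4 V

Lower segment x·R_p = 10.51 kΩ; upper segment (1−x)·R_p = 10.59 kΩ.
R_L loads the lower segment: effective lower R = 9.875 kΩ.
V_out = 27.8 × 9.875/(10.59 + 9.875) = 13.41 V.
(Unloaded: V_out = x·V_DC = 13.8 V.)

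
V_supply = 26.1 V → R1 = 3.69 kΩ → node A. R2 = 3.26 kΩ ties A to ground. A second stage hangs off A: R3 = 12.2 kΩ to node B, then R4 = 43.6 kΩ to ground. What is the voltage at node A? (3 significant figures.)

V_A ≈ 11.9 V

Looking into the second stage from A: R3 + R4 = 55.80 kΩ appears in parallel with R2.
R2 ‖ (R3+R4) = 3.080 kΩ.
V_A = 26.1 × 3.080/(3.69 + 3.080) = 11.87 V.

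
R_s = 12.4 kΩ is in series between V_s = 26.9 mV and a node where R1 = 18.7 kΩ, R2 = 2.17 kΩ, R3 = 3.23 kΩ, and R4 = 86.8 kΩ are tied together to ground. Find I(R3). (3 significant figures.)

Parallel bank: R_p = 1/(1/18.7 + 1/2.17 + 1/3.23 + 1/86.8) = 1.197 kΩ.
V_A by voltage divider: V_A = 26.9 × 1.197/(12.4 + 1.197) = 2.368 mV.
Branch current I = V_A/R3 = 2.368/3.23 = 0.7332 µA.

I ≈ 0.733 µA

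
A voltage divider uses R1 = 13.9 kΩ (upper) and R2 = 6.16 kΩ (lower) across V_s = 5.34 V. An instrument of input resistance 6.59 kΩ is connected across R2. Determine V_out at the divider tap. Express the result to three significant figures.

V_out ≈ 0.995 V

R2 ‖ R_L = (6.16 × 6.59)/(6.16 + 6.59) = 3.184 kΩ.
Voltage divider with the loaded lower leg: V_out = 5.34 × 3.184/(13.9 + 3.184) = 5.34 × 0.1864 = 0.9952 V.
(Unloaded it would be 1.64 V; the load pulls it down.)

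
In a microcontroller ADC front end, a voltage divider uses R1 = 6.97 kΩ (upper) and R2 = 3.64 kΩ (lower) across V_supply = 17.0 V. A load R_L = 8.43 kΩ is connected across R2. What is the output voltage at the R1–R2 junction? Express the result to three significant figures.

R2 ‖ R_L = (3.64 × 8.43)/(3.64 + 8.43) = 2.542 kΩ.
Then V_out = V_supply · R2'/(R1 + R2') = 17.0 × 2.542/9.512 = 4.543 V.

V_out ≈ 4.54 V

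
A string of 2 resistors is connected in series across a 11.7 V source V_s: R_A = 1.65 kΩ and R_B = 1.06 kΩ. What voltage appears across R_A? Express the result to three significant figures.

V ≈ 7.12 V

Total series resistance ΣR = 1.65 + 1.06 = 2.710 kΩ.
Voltage divider: V = V_s · (1.650 / 2.710) = 11.7 × 0.6089 = 7.124 V.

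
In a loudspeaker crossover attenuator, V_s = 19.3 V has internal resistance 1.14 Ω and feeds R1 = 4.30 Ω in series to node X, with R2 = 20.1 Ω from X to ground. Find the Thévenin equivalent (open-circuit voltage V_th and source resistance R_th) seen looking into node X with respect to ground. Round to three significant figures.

V_th ≈ 15.2 V, R_th ≈ 4.28 Ω

R1' = 1.14 + 4.30 = 5.440 Ω (source resistance + R1).
With X open, the divider is unloaded: V_th = 19.3 × 20.1/25.54 = 15.19 V.
Looking into X with the source shorted: R_th = R1'·R2/(R1'+R2) = 5.440 × 20.1/25.54 = 4.281 Ω.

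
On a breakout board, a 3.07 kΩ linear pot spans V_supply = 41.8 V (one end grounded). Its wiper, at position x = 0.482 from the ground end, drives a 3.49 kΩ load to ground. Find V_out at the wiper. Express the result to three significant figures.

V_out ≈ 16.5 V

Split the track: R_lower = x·R_p = 1.480 kΩ, R_upper = (1−x)·R_p = 1.590 kΩ.
R_L loads the lower segment: effective lower R = 1.039 kΩ.
Then V_out = V_supply · 1.039/(1.590 + 1.039) = 16.52 V.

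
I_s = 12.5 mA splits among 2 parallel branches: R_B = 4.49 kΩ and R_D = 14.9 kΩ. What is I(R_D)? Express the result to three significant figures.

For two parallel branches, I_k = I_s · (other R)/(sum of R).
I(R_D) = 12.5 × 4.49/(4.49 + 14.9) = 12.5 × 0.2316 = 2.895 mA.

I ≈ 2.89 mA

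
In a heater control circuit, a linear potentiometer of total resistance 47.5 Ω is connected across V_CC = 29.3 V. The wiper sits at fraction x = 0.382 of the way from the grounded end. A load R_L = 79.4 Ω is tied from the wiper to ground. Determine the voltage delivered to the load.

V_out ≈ 9.81 V

Lower segment x·R_p = 18.14 Ω; upper segment (1−x)·R_p = 29.36 Ω.
Lower segment in parallel with the load: 18.14 ‖ 79.4 = 14.77 Ω.
Then V_out = V_CC · 14.77/(29.36 + 14.77) = 9.807 V.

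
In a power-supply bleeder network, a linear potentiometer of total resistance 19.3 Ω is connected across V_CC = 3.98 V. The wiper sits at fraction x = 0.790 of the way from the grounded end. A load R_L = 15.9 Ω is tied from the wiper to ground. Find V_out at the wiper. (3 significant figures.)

Lower segment x·R_p = 15.25 Ω; upper segment (1−x)·R_p = 4.053 Ω.
Lower segment in parallel with the load: 15.25 ‖ 15.9 = 7.783 Ω.
Then V_out = V_CC · 7.783/(4.053 + 7.783) = 2.617 V.

V_out ≈ 2.62 V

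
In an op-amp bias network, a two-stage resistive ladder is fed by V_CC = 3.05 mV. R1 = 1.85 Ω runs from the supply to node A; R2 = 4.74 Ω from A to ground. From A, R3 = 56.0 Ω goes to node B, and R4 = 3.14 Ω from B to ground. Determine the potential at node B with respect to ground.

V_B ≈ 0.114 mV

Looking into the second stage from A: R3 + R4 = 59.14 Ω appears in parallel with R2.
R2 ‖ (R3+R4) = 4.388 Ω.
So V_A = 3.05 × 0.7034 = 2.146 mV.
Then the unloaded second divider: V_B = V_A × R4/(R3+R4) = 2.146 × 0.05309 = 0.1139 mV.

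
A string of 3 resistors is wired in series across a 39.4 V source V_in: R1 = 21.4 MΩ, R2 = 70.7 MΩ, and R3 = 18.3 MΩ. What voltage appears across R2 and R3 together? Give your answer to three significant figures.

V ≈ 31.8 V

Total series resistance ΣR = 21.4 + 70.7 + 18.3 = 110.4 MΩ.
R_{R2..R3} = 70.7 + 18.3 = 89.00 MΩ.
By the voltage-divider rule, V = 39.4 × 89.00/110.4 = 31.76 V.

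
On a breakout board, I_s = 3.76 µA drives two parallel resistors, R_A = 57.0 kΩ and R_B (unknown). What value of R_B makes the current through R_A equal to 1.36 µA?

Two-branch current divider: I_A = I_s · R_B/(R_A + R_B).
With f = 0.3617, R_B = R_A · f/(1−f) = 57.0 × 0.5667 = 32.30 kΩ.

R_B ≈ 32.3 kΩ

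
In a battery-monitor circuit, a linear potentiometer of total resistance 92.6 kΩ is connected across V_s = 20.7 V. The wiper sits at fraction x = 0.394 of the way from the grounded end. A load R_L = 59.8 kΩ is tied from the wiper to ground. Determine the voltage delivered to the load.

Lower segment x·R_p = 36.48 kΩ; upper segment (1−x)·R_p = 56.12 kΩ.
(x·R_p) ‖ R_L = 22.66 kΩ.
Loaded-divider output: V_out = 20.7 × 0.2876 = 5.954 V.

V_out ≈ 5.95 V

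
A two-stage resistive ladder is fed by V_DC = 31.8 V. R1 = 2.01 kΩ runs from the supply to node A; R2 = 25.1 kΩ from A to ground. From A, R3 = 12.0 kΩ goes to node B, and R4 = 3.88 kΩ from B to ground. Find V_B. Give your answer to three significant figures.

Node A sees R2 in parallel with the series input of stage 2, R3 + R4 = 15.88 kΩ.
Effective lower resistance at A: R2 ‖ 15.88 = 9.726 kΩ.
First divider: V_A = V_DC · 9.726/(2.01 + 9.726) = 26.35 V.
V_B = V_A × 0.2443 = 6.439 V.

V_B ≈ 6.44 V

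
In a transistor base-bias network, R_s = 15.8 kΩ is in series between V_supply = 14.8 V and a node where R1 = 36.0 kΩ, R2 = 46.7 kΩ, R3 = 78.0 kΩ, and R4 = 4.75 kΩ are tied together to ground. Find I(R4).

Equivalent of the parallel group: R_p = 3.669 kΩ.
Node voltage V_A = V_supply · R_p/(R_s + R_p) = 14.8 × 0.1885 = 2.789 V.
I(R4) = V_A / R4 = 2.789/4.75 = 0.5872 mA.

I ≈ 0.587 mA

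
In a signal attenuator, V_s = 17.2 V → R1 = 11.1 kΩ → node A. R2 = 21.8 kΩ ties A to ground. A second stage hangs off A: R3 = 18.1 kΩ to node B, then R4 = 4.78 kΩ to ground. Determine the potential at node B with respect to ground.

V_B ≈ 1.80 V

Node A sees R2 in parallel with the series input of stage 2, R3 + R4 = 22.88 kΩ.
Effective lower resistance at A: R2 ‖ 22.88 = 11.16 kΩ.
V_A = 17.2 × 11.16/(11.1 + 11.16) = 8.625 V.
Stage 2 is unloaded, so V_B = V_A · R4/(R3+R4) = 8.625 × 4.78/22.88 = 1.802 V.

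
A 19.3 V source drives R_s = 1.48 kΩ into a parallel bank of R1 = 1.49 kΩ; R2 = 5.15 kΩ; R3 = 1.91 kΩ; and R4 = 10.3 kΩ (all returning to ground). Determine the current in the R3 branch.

I ≈ 3.16 mA

Equivalent of the parallel group: R_p = 0.6730 kΩ.
V_A = 19.3 × 0.6730/2.153 = 6.033 V.
I(R3) = V_A / R3 = 6.033/1.91 = 3.158 mA.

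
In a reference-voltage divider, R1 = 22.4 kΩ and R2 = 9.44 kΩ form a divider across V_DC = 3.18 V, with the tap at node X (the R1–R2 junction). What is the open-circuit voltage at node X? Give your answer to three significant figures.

With X open, the divider is unloaded: V_th = 3.18 × 9.44/31.84 = 0.9428 V.

V_th ≈ 0.943 V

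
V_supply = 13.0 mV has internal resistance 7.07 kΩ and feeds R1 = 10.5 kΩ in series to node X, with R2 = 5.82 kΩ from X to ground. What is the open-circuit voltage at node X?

V_th ≈ 3.23 mV

R1' = 7.07 + 10.5 = 17.57 kΩ (source resistance + R1).
With X open, the divider is unloaded: V_th = 13.0 × 5.82/23.39 = 3.235 mV.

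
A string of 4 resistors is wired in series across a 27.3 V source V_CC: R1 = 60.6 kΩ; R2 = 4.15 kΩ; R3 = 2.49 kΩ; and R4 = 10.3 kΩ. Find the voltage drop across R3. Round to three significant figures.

Total series resistance ΣR = 60.6 + 4.15 + 2.49 + 10.3 = 77.54 kΩ.
Voltage divider: V = V_CC · (2.490 / 77.54) = 27.3 × 0.03211 = 0.8767 V.

V ≈ 0.877 V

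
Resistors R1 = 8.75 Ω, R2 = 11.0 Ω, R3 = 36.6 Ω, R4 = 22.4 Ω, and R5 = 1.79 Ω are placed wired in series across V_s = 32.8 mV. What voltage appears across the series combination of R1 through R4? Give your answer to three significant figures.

V ≈ 32.1 mV

ΣR = 8.75 + 11.0 + 36.6 + 22.4 + 1.79 = 80.54 Ω.
R_{R1..R4} = 8.75 + 11.0 + 36.6 + 22.4 = 78.75 Ω.
By the voltage-divider rule, V = 32.8 × 78.75/80.54 = 32.07 mV.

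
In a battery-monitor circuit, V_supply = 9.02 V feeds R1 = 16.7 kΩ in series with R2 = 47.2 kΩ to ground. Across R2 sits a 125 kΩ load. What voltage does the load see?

V_out ≈ 6.06 V

R2 ‖ R_L = (47.2 × 125)/(47.2 + 125) = 34.26 kΩ.
Voltage divider with the loaded lower leg: V_out = 9.02 × 34.26/(16.7 + 34.26) = 9.02 × 0.6723 = 6.064 V.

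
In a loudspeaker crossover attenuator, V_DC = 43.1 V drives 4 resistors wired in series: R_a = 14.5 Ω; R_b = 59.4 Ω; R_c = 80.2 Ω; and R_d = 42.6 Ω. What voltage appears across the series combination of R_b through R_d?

ΣR = 14.5 + 59.4 + 80.2 + 42.6 = 196.7 Ω.
R_{R_b..R_d} = 59.4 + 80.2 + 42.6 = 182.2 Ω.
By the voltage-divider rule, V = 43.1 × 182.2/196.7 = 39.92 V.

V ≈ 39.9 V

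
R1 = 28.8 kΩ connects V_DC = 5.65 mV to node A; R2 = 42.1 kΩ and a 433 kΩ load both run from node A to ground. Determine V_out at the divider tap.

First combine the lower leg with the load: R2 ‖ R_L = 38.37 kΩ.
Now apply the divider: V_out = 5.65 × 0.5712 = 3.227 mV.

V_out ≈ 3.23 mV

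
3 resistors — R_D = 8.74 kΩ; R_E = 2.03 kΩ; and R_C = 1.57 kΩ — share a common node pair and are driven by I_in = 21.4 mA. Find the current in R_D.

I ≈ 1.97 mA

Total conductance ΣG = 1/8.74 + 1/2.03 + 1/1.57 = 1.244 (units of 1/kΩ).
Current divider: I(R_D) = I_in · G_k/ΣG = 21.4 × (0.1144/1.244) = 21.4 × 0.09198 = 1.968 mA.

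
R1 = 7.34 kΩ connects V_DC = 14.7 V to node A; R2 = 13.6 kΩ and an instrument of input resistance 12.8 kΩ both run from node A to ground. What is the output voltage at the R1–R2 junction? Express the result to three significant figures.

R2 ‖ R_L = (13.6 × 12.8)/(13.6 + 12.8) = 6.594 kΩ.
Voltage divider with the loaded lower leg: V_out = 14.7 × 6.594/(7.34 + 6.594) = 14.7 × 0.4732 = 6.956 V.

V_out ≈ 6.96 V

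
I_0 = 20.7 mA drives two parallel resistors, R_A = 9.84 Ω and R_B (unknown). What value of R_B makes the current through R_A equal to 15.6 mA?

R_B ≈ 30.1 Ω

In a two-way split, I_A/I_0 = R_B/(R_A + R_B).
With f = 0.7536, R_B = R_A · f/(1−f) = 9.84 × 3.059 = 30.10 Ω.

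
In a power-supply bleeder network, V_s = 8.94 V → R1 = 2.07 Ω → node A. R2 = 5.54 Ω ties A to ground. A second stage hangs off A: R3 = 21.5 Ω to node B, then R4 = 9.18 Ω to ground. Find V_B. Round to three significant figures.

Node A sees R2 in parallel with the series input of stage 2, R3 + R4 = 30.68 Ω.
R2 ‖ (R3+R4) = 4.693 Ω.
V_A = 8.94 × 4.693/(2.07 + 4.693) = 6.204 V.
V_B = V_A × 0.2992 = 1.856 V.

V_B ≈ 1.86 V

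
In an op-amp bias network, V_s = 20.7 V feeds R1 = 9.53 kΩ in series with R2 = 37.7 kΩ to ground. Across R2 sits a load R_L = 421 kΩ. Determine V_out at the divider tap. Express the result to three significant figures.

First combine the lower leg with the load: R2 ‖ R_L = 34.60 kΩ.
Then V_out = V_s · R2'/(R1 + R2') = 20.7 × 34.60/44.13 = 16.23 V.

V_out ≈ 16.2 V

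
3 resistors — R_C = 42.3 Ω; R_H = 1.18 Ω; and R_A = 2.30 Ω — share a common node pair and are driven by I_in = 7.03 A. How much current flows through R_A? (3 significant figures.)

I ≈ 2.34 A

Conductances: ΣG = 1/42.3 + 1/1.18 + 1/2.30 = 1.306 (1/Ω).
Current divider: I(R_A) = I_in · G_k/ΣG = 7.03 × (0.4348/1.306) = 7.03 × 0.3329 = 2.341 A.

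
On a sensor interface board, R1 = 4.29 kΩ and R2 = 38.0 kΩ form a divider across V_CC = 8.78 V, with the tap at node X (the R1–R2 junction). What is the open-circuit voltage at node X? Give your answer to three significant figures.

With X open, the divider is unloaded: V_th = 8.78 × 38.0/42.29 = 7.889 V.

V_th ≈ 7.89 V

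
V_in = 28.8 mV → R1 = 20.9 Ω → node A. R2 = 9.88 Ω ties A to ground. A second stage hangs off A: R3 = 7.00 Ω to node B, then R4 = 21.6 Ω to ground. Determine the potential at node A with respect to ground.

V_A ≈ 7.49 mV

Node A sees R2 in parallel with the series input of stage 2, R3 + R4 = 28.60 Ω.
Effective lower resistance at A: R2 ‖ 28.60 = 7.343 Ω.
So V_A = 28.8 × 0.2600 = 7.488 mV.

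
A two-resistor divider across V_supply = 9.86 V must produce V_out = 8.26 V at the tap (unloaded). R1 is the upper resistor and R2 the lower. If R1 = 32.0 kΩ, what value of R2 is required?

R2 ≈ 165 kΩ

V_out/V_supply = R2/(R1+R2) = 0.8377.
Rearranging, R2 = R1·k/(1−k) = 32.0 × 5.162 = 165.2 kΩ.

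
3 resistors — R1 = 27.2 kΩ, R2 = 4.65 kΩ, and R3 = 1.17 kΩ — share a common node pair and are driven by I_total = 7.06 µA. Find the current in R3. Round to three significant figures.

I ≈ 5.45 µA

Conductances: ΣG = 1/27.2 + 1/4.65 + 1/1.17 = 1.107 (1/kΩ).
Current divider: I(R3) = I_total · G_k/ΣG = 7.06 × (0.8547/1.107) = 7.06 × 0.7724 = 5.453 µA.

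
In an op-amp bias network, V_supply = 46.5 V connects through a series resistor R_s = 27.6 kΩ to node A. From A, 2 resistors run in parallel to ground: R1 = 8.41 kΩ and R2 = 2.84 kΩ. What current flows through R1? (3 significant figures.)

I ≈ 0.395 mA

Parallel bank: R_p = 1/(1/8.41 + 1/2.84) = 2.123 kΩ.
Node voltage V_A = V_supply · R_p/(R_s + R_p) = 46.5 × 0.07143 = 3.321 V.
Branch current I = V_A/R1 = 3.321/8.41 = 0.3949 mA.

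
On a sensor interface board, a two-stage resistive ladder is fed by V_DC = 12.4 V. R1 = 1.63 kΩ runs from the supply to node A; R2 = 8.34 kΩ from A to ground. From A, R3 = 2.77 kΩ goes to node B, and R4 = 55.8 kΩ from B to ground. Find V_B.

The second stage (R3 + R4 = 58.57 kΩ) loads node A in parallel with R2.
Effective lower resistance at A: R2 ‖ 58.57 = 7.300 kΩ.
V_A = 12.4 × 7.300/(1.63 + 7.300) = 10.14 V.
Stage 2 is unloaded, so V_B = V_A · R4/(R3+R4) = 10.14 × 55.8/58.57 = 9.657 V.

V_B ≈ 9.66 V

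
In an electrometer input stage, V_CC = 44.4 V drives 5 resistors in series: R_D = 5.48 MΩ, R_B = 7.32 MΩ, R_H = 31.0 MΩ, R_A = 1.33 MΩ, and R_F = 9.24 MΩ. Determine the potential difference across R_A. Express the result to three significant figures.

V ≈ 1.09 V

Series total: ΣR = 5.48 + 7.32 + 31.0 + 1.33 + 9.24 = 54.37 MΩ.
V = V_CC · R/ΣR = 44.4 × 0.02446 = 1.086 V.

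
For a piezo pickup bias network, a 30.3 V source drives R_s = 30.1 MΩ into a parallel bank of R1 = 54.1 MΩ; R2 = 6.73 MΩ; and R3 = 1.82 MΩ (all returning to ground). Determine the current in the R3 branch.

I ≈ 0.738 µA

Equivalent of the parallel group: R_p = 1.396 MΩ.
Node voltage V_A = V_s · R_p/(R_s + R_p) = 30.3 × 0.04431 = 1.343 V.
Branch current I = V_A/R3 = 1.343/1.82 = 0.7377 µA.
(Check via current divider: I_total = 0.9620 µA; share G_k/ΣG = 0.7668 → same result.)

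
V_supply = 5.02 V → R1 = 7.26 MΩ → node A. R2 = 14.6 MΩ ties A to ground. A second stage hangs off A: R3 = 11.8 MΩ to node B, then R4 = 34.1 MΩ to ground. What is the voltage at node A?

Node A sees R2 in parallel with the series input of stage 2, R3 + R4 = 45.90 MΩ.
Effective lower resistance at A: R2 ‖ 45.90 = 11.08 MΩ.
First divider: V_A = V_supply · 11.08/(7.26 + 11.08) = 3.032 V.

V_A ≈ 3.03 V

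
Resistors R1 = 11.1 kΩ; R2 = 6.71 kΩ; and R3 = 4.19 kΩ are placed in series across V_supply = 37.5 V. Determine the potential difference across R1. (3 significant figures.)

Total series resistance ΣR = 11.1 + 6.71 + 4.19 = 22.00 kΩ.
By the voltage-divider rule, V = 37.5 × 11.10/22.00 = 18.92 V.

V ≈ 18.9 V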